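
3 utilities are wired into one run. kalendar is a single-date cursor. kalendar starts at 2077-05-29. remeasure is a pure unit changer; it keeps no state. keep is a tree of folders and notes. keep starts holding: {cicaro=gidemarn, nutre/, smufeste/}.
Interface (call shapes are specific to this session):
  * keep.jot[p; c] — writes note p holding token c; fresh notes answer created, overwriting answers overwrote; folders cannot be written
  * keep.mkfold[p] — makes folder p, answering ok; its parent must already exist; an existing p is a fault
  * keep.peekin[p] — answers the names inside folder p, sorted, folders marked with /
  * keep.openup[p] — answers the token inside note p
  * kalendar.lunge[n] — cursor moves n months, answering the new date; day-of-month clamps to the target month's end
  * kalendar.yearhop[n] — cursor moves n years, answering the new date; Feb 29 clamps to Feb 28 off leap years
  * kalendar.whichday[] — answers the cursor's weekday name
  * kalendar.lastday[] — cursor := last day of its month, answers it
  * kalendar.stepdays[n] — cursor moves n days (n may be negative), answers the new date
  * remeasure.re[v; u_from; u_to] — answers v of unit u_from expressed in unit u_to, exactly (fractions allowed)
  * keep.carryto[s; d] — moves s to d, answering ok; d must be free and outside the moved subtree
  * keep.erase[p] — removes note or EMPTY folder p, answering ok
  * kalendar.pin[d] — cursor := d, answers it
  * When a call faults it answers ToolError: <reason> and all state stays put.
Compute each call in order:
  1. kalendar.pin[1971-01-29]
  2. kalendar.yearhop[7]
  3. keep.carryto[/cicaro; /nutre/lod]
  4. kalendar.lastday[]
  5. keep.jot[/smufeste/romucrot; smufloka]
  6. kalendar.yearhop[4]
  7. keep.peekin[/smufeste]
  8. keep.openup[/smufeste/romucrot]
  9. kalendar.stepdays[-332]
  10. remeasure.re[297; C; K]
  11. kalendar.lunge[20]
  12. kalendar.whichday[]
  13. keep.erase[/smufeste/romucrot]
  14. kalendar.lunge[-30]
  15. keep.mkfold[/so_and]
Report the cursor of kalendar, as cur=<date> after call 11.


Do: kalendar.pin[1971-01-29]
See: 1971-01-29
Do: kalendar.yearhop[7]
See: 1978-01-29
Do: keep.carryto[/cicaro; /nutre/lod]
See: ok
Do: kalendar.lastday[]
See: 1978-01-31
Do: keep.jot[/smufeste/romucrot; smufloka]
See: created
Do: kalendar.yearhop[4]
See: 1982-01-31
Do: keep.peekin[/smufeste]
See: [romucrot]
Do: keep.openup[/smufeste/romucrot]
See: smufloka
Do: kalendar.stepdays[-332]
See: 1981-03-05
Do: remeasure.re[297; C; K]
See: 11403/20
Do: kalendar.lunge[20]
See: 1982-11-05
Do: kalendar.whichday[]
See: Friday
Do: keep.erase[/smufeste/romucrot]
See: ok
Do: kalendar.lunge[-30]
See: 1980-05-05
Do: keep.mkfold[/so_and]
See: ok

Answer: cur=1982-11-05


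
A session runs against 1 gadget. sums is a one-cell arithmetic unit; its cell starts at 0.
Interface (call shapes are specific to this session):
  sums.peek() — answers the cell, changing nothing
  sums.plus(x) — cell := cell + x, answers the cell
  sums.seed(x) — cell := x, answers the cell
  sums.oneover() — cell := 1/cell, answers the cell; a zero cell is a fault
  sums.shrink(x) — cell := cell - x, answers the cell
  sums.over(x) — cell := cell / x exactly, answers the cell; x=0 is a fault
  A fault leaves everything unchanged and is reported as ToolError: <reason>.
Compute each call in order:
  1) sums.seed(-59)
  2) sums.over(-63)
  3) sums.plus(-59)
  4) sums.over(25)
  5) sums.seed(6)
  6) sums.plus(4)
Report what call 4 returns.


·→ seed(x='-59')
·← -59
·→ over(x='-63')
·← 59/63
·→ plus(x='-59')
·← -3658/63
·→ over(x='25')
·← -3658/1575
·→ seed(x='6')
·← 6
·→ plus(x='4')
·← 10

Answer: -3658/1575


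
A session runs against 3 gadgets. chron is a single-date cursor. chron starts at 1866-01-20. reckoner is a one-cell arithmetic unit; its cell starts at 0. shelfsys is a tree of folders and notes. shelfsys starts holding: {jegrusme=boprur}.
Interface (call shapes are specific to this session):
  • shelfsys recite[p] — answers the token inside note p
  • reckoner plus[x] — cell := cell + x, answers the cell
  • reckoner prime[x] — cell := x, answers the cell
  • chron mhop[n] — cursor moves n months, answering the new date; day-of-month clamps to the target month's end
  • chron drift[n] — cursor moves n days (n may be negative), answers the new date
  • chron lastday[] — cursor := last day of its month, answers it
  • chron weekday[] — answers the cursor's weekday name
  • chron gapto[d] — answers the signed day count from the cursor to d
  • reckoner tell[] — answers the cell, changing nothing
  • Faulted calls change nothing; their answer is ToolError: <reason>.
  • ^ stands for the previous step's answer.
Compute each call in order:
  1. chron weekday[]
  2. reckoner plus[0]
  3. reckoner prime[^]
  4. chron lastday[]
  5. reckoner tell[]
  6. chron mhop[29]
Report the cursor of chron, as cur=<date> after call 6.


Answer: cur=1868-06-30

Derivation:
[in] chron weekday
= Saturday
[in] reckoner plus x→0
= 0
[in] reckoner prime x→^
= 0
[in] chron lastday
= 1866-01-31
[in] reckoner tell
= 0
[in] chron mhop n→29
= 1868-06-30


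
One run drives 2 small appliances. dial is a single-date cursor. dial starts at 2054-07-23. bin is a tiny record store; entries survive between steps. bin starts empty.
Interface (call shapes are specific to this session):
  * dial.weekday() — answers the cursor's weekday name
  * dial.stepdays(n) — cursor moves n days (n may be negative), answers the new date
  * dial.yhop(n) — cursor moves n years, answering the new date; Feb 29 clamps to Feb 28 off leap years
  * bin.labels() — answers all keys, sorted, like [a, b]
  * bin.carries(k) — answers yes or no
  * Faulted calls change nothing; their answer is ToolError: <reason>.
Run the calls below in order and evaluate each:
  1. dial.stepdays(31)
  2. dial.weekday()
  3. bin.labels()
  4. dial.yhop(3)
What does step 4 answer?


Act: dial.stepdays[31]
Obs: 2054-08-23
Act: dial.weekday[]
Obs: Sunday
Act: bin.labels[]
Obs: []
Act: dial.yhop[3]
Obs: 2057-08-23

Answer: 2057-08-23


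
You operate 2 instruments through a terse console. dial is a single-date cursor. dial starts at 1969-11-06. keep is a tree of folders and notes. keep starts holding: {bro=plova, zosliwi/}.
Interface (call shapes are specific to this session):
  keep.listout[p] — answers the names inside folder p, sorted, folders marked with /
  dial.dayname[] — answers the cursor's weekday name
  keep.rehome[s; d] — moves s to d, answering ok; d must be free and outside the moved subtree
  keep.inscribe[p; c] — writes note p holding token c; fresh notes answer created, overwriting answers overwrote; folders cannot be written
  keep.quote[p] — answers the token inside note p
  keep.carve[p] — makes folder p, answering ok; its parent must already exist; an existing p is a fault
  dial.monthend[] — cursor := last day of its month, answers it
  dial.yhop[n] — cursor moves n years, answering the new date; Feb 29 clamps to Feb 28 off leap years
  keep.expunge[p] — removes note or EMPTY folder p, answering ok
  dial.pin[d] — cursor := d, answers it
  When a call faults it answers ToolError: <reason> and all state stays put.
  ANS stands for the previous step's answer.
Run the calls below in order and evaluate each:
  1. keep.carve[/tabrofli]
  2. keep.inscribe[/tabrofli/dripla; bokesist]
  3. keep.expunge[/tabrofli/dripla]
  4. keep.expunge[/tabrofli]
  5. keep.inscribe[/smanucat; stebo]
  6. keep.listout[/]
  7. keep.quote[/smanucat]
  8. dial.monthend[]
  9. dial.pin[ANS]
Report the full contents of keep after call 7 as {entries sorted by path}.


Answer: {bro=plova, smanucat=stebo, zosliwi/}

Derivation:
·→ carve(/tabrofli)
·← ok
·→ inscribe(/tabrofli/dripla, bokesist)
·← created
·→ expunge(/tabrofli/dripla)
·← ok
·→ expunge(/tabrofli)
·← ok
·→ inscribe(/smanucat, stebo)
·← created
·→ listout(/)
·← [bro, smanucat, zosliwi/]
·→ quote(/smanucat)
·← stebo
·→ monthend()
·← 1969-11-30
·→ pin(ANS)
·← 1969-11-30


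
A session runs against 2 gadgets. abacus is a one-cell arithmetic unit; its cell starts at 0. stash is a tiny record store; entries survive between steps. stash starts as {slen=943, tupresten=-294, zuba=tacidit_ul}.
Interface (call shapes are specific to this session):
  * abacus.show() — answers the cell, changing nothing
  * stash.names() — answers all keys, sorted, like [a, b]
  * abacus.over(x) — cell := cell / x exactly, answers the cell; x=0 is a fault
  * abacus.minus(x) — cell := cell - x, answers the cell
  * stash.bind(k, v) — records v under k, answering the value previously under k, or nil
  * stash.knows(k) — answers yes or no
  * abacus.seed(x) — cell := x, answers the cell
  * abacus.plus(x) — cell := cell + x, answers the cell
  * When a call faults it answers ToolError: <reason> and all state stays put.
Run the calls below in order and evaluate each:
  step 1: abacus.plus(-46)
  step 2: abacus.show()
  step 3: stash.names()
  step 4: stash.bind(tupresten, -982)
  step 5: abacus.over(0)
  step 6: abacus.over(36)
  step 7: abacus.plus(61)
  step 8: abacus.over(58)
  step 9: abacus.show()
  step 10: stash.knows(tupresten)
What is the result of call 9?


~$ abacus.plus x: -46
:: -46
~$ abacus.show
:: -46
~$ stash.names
:: [slen, tupresten, zuba]
~$ stash.bind k: tupresten v: -982
:: -294
~$ abacus.over x: 0
:: ToolError: division by zero
~$ abacus.over x: 36
:: -23/18
~$ abacus.plus x: 61
:: 1075/18
~$ abacus.over x: 58
:: 1075/1044
~$ abacus.show
:: 1075/1044
~$ stash.knows k: tupresten
:: yes

Answer: 1075/1044


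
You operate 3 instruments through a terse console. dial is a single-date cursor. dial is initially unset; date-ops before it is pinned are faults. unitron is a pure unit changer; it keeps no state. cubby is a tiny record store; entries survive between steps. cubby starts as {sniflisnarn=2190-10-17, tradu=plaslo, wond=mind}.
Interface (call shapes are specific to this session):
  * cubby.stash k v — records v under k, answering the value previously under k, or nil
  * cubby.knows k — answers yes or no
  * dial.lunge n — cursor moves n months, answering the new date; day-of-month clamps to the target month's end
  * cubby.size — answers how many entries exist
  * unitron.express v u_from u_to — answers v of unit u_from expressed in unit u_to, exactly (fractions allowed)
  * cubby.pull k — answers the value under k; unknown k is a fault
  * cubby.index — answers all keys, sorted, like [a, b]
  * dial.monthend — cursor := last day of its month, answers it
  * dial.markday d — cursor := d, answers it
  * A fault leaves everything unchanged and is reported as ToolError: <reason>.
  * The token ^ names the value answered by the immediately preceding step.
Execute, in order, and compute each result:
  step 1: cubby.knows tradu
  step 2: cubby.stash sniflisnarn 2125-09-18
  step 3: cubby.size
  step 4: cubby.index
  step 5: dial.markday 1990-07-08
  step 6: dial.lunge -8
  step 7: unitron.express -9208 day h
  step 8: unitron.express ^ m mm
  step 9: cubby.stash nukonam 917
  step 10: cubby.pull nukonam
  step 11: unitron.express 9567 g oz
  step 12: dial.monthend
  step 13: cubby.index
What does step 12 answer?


Step: knows[k→tradu]
Result: yes
Step: stash[k→sniflisnarn; v→2125-09-18]
Result: 2190-10-17
Step: size[]
Result: 3
Step: index[]
Result: [sniflisnarn, tradu, wond]
Step: markday[d→1990-07-08]
Result: 1990-07-08
Step: lunge[n→-8]
Result: 1989-11-08
Step: express[v→-9208; u_from→day; u_to→h]
Result: -220992
Step: express[v→^; u_from→m; u_to→mm]
Result: -220992000
Step: stash[k→nukonam; v→917]
Result: nil
Step: pull[k→nukonam]
Result: 917
Step: express[v→9567; u_from→g; u_to→oz]
Result: 15307200000/45359237
Step: monthend[]
Result: 1989-11-30
Step: index[]
Result: [nukonam, sniflisnarn, tradu, wond]

Answer: 1989-11-30


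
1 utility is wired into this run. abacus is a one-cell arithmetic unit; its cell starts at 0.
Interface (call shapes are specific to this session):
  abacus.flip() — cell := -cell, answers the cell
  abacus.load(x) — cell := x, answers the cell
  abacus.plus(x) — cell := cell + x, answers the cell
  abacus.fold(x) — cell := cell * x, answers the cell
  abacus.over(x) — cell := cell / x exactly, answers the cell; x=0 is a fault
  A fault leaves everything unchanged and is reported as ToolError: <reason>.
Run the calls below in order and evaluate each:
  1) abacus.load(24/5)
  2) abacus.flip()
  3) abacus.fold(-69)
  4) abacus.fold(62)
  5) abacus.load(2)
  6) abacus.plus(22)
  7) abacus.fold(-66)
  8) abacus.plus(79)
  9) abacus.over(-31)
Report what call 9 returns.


-- 1. load(x→24/5) => 24/5
-- 2. flip() => -24/5
-- 3. fold(x→-69) => 1656/5
-- 4. fold(x→62) => 102672/5
-- 5. load(x→2) => 2
-- 6. plus(x→22) => 24
-- 7. fold(x→-66) => -1584
-- 8. plus(x→79) => -1505
-- 9. over(x→-31) => 1505/31

Answer: 1505/31


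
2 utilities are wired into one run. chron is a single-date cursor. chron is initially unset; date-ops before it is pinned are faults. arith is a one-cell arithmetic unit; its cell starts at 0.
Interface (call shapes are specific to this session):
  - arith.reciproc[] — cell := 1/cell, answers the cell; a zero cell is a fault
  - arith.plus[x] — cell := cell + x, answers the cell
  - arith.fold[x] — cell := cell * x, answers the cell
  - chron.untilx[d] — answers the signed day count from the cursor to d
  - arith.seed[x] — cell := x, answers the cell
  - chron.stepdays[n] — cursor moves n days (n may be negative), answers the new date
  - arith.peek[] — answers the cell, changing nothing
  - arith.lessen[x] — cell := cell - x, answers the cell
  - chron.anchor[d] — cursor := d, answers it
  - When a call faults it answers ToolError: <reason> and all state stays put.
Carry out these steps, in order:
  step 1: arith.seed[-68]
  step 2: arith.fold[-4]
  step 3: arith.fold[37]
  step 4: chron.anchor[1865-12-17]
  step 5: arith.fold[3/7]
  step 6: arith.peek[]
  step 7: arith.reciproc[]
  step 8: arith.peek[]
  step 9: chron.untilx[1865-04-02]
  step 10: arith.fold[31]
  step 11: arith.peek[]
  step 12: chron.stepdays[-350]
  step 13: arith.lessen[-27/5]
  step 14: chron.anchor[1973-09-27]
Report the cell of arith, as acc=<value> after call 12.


Answer: acc=217/30192

Derivation:
I use arith.seed using x=-68, and get -68.
Now I run arith.fold using x=-4: 272.
I invoke arith.fold using x=37, and get 10064.
Using chron.anchor using d=1865-12-17: 1865-12-17.
Then arith.fold using x=3/7, → 30192/7.
I call arith.peek(): 30192/7.
Invoking arith.reciproc(), yielding 7/30192.
Calling arith.peek, and get 7/30192.
Then chron.untilx using d=1865-04-02, which returns -259.
Next I call arith.fold using x=31: 217/30192.
I call arith.peek, and observe 217/30192.
Calling chron.stepdays using n=-350: 1865-01-01.
Now I run arith.lessen using x=-27/5, which returns 816269/150960.
I use chron.anchor using d=1973-09-27, giving 1973-09-27.


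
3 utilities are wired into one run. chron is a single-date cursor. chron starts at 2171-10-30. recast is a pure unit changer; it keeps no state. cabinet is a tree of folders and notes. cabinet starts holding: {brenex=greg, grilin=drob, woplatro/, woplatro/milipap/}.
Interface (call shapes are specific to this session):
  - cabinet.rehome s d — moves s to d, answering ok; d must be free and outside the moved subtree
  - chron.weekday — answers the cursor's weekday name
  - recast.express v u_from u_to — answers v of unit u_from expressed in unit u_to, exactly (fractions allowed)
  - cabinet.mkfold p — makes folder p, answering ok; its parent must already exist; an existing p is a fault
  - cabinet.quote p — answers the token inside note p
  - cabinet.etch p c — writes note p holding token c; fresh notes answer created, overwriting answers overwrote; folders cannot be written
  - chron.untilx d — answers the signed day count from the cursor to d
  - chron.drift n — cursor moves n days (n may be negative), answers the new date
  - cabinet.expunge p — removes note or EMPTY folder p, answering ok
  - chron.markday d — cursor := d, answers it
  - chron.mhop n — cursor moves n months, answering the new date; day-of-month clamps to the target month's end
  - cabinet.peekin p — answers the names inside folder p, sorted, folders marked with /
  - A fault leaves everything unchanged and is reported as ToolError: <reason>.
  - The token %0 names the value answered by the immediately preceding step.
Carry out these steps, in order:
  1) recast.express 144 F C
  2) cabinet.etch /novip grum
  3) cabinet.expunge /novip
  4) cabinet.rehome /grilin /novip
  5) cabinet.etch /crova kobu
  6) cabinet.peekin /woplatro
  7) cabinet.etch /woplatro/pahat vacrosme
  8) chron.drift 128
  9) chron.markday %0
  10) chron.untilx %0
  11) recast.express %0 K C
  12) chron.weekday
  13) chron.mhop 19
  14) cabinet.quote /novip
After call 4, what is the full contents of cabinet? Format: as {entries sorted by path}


I invoke express(v='144', u_from='F', u_to='C'): 560/9.
I invoke etch(p='/novip', c='grum'), — result: created.
Now I run expunge(p='/novip'), which returns ok.
Now I run rehome(s='/grilin', d='/novip'), yielding ok.
Invoking etch(p='/crova', c='kobu'), and see created.
Then peekin(p='/woplatro'), → [milipap/].
Calling etch(p='/woplatro/pahat', c='vacrosme'), which returns created.
I use drift(n='128'), → 2172-03-06.
Using markday(d='%0'), which returns 2172-03-06.
Then untilx(d='%0'), → 0.
I invoke express(v='%0', u_from='K', u_to='C'), which returns -5463/20.
I use weekday, yielding Friday.
Invoking mhop(n='19'), yielding 2173-10-06.
Next I call quote(p='/novip'), giving drob.

Answer: {brenex=greg, novip=drob, woplatro/, woplatro/milipap/}


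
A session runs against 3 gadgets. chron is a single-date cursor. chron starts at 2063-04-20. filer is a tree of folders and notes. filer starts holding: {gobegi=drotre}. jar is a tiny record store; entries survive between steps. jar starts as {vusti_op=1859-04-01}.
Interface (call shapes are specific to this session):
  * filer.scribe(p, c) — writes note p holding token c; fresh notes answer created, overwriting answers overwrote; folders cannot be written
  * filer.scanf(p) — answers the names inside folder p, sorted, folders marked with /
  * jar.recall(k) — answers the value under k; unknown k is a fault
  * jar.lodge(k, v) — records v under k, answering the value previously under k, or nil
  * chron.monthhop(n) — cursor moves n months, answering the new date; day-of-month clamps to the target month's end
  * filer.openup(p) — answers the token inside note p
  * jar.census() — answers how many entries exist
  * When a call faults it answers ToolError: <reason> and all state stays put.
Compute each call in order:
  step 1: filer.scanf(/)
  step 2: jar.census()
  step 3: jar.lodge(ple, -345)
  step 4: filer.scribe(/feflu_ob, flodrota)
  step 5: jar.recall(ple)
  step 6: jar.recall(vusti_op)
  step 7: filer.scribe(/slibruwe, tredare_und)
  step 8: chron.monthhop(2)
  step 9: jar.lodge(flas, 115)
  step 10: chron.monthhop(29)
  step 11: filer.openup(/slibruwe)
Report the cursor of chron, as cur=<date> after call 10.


Do: filer.scanf[p→/]
See: [gobegi]
Do: jar.census[]
See: 1
Do: jar.lodge[k→ple; v→-345]
See: nil
Do: filer.scribe[p→/feflu_ob; c→flodrota]
See: created
Do: jar.recall[k→ple]
See: -345
Do: jar.recall[k→vusti_op]
See: 1859-04-01
Do: filer.scribe[p→/slibruwe; c→tredare_und]
See: created
Do: chron.monthhop[n→2]
See: 2063-06-20
Do: jar.lodge[k→flas; v→115]
See: nil
Do: chron.monthhop[n→29]
See: 2065-11-20
Do: filer.openup[p→/slibruwe]
See: tredare_und

Answer: cur=2065-11-20


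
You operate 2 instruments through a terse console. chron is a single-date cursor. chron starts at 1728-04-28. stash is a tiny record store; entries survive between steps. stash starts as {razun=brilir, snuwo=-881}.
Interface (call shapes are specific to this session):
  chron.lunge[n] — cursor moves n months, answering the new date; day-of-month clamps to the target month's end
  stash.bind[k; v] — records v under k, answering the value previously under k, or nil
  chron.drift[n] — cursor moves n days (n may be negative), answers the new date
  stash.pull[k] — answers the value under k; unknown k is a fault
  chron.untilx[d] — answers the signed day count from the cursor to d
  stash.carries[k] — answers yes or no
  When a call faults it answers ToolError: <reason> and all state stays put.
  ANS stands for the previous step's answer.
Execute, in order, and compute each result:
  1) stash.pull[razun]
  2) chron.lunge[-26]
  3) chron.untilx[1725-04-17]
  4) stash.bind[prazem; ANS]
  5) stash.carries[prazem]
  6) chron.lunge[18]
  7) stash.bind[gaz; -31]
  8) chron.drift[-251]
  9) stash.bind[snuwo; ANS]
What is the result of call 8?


~$ stash.pull k→razun
  brilir
~$ chron.lunge n→-26
  1726-02-28
~$ chron.untilx d→1725-04-17
  -317
~$ stash.bind k→prazem v→ANS
  nil
~$ stash.carries k→prazem
  yes
~$ chron.lunge n→18
  1727-08-28
~$ stash.bind k→gaz v→-31
  nil
~$ chron.drift n→-251
  1726-12-20
~$ stash.bind k→snuwo v→ANS
  -881

Answer: 1726-12-20


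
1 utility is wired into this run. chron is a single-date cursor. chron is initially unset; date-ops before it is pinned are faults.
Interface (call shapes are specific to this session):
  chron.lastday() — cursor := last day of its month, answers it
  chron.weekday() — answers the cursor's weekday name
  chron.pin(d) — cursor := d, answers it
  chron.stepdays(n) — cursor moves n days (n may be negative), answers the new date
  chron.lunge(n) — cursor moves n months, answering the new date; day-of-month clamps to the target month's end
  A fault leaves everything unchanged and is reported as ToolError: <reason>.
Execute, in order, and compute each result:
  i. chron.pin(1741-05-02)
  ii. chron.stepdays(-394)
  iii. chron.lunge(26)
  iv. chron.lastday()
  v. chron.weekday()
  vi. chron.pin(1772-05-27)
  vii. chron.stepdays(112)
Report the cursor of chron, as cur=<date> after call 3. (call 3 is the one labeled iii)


% pin d='1741-05-02'
  1741-05-02
% stepdays n='-394'
  1740-04-03
% lunge n='26'
  1742-06-03
% lastday
  1742-06-30
% weekday
  Saturday
% pin d='1772-05-27'
  1772-05-27
% stepdays n='112'
  1772-09-16

Answer: cur=1742-06-03


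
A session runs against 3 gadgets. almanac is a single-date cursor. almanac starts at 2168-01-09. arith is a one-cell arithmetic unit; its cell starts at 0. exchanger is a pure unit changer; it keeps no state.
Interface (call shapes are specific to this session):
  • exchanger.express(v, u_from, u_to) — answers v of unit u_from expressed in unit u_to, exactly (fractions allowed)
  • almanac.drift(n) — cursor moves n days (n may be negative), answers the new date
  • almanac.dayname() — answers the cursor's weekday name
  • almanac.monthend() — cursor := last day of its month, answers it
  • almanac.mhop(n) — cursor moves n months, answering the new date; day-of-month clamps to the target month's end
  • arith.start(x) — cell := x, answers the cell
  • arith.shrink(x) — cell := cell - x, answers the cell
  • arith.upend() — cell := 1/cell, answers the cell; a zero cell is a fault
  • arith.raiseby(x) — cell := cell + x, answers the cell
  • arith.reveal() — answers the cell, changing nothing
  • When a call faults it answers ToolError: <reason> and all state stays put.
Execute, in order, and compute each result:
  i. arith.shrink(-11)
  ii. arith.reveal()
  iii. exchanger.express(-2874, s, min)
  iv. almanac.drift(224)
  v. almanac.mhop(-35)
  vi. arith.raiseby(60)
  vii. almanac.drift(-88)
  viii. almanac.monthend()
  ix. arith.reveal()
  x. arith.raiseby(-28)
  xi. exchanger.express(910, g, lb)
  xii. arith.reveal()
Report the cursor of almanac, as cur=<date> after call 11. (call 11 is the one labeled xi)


Answer: cur=2165-06-30

Derivation:
% 1. shrink(x: -11) => 11
% 2. reveal() => 11
% 3. express(v: -2874, u_from: s, u_to: min) => -479/10
% 4. drift(n: 224) => 2168-08-20
% 5. mhop(n: -35) => 2165-09-20
% 6. raiseby(x: 60) => 71
% 7. drift(n: -88) => 2165-06-24
% 8. monthend() => 2165-06-30
% 9. reveal() => 71
% 10. raiseby(x: -28) => 43
% 11. express(v: 910, u_from: g, u_to: lb) => 13000000/6479891
% 12. reveal() => 43


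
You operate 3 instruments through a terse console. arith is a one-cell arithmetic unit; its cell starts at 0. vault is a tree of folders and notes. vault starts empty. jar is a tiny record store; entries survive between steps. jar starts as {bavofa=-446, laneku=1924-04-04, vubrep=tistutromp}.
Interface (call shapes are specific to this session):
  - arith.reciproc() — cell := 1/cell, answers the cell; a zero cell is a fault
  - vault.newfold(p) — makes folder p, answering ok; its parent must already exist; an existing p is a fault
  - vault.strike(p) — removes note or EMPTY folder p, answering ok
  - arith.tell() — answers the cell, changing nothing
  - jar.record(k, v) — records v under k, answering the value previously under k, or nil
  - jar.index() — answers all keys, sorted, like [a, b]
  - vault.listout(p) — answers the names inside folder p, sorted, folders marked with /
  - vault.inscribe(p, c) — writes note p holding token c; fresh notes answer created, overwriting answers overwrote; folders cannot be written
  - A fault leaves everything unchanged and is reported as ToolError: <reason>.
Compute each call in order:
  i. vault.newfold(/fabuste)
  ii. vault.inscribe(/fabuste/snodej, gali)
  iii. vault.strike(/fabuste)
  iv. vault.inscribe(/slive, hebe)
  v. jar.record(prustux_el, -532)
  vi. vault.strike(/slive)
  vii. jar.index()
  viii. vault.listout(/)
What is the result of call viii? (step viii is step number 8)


Answer: [fabuste/]

Derivation:
> newfold p=/fabuste
  ok
> inscribe p=/fabuste/snodej c=gali
  created
> strike p=/fabuste
  ToolError: not empty
> inscribe p=/slive c=hebe
  created
> record k=prustux_el v=-532
  nil
> strike p=/slive
  ok
> index
  [bavofa, laneku, prustux_el, vubrep]
> listout p=/
  [fabuste/]


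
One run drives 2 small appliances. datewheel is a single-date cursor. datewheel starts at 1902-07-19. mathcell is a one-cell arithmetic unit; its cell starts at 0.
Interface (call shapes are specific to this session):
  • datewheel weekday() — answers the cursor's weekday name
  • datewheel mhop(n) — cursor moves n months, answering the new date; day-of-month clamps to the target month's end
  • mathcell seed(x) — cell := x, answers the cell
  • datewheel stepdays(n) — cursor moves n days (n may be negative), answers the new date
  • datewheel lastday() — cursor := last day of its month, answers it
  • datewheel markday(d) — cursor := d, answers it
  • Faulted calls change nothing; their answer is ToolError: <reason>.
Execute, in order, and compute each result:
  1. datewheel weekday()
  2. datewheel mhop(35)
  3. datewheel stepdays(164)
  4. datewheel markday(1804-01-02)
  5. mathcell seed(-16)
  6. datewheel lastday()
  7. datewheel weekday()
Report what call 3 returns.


Answer: 1905-11-30

Derivation:
→ datewheel weekday()
← Saturday
→ datewheel mhop(n: 35)
← 1905-06-19
→ datewheel stepdays(n: 164)
← 1905-11-30
→ datewheel markday(d: 1804-01-02)
← 1804-01-02
→ mathcell seed(x: -16)
← -16
→ datewheel lastday()
← 1804-01-31
→ datewheel weekday()
← Tuesday


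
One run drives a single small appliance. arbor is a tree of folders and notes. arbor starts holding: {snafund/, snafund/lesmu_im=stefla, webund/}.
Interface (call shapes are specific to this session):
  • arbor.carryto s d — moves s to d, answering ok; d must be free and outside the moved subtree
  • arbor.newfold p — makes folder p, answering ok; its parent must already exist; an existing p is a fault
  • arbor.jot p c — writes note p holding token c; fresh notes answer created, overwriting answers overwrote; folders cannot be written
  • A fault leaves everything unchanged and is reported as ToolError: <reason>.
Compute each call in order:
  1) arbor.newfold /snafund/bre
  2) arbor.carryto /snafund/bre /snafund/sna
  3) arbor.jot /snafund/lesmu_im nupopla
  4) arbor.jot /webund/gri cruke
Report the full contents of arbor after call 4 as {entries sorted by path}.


Answer: {snafund/, snafund/lesmu_im=nupopla, snafund/sna/, webund/, webund/gri=cruke}

Derivation:
Using arbor.newfold passing p=/snafund/bre, yielding ok.
I try arbor.carryto passing s=/snafund/bre, d=/snafund/sna, and observe ok.
Next I call arbor.jot passing p=/snafund/lesmu_im, c=nupopla, → overwrote.
I use arbor.jot passing p=/webund/gri, c=cruke, which returns created.


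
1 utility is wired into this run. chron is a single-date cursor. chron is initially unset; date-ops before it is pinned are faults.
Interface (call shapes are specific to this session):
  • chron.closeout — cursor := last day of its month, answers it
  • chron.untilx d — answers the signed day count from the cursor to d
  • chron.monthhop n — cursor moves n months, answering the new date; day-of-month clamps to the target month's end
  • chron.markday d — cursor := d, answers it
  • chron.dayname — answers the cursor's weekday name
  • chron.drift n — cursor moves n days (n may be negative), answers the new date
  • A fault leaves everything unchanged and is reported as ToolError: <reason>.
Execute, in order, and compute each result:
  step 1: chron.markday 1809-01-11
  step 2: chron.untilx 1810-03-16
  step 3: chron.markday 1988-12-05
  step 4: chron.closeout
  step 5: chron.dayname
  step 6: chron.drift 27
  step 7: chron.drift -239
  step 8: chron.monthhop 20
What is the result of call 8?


Using chron.markday passing d→1809-01-11, — result: 1809-01-11.
I run chron.untilx passing d→1810-03-16, and see 429.
I try chron.markday passing d→1988-12-05, — result: 1988-12-05.
Using chron.closeout(), and see 1988-12-31.
I call chron.dayname, yielding Saturday.
I run chron.drift passing n→27, which returns 1989-01-27.
Using chron.drift passing n→-239, and see 1988-06-02.
Now I run chron.monthhop passing n→20, and get 1990-02-02.

Answer: 1990-02-02


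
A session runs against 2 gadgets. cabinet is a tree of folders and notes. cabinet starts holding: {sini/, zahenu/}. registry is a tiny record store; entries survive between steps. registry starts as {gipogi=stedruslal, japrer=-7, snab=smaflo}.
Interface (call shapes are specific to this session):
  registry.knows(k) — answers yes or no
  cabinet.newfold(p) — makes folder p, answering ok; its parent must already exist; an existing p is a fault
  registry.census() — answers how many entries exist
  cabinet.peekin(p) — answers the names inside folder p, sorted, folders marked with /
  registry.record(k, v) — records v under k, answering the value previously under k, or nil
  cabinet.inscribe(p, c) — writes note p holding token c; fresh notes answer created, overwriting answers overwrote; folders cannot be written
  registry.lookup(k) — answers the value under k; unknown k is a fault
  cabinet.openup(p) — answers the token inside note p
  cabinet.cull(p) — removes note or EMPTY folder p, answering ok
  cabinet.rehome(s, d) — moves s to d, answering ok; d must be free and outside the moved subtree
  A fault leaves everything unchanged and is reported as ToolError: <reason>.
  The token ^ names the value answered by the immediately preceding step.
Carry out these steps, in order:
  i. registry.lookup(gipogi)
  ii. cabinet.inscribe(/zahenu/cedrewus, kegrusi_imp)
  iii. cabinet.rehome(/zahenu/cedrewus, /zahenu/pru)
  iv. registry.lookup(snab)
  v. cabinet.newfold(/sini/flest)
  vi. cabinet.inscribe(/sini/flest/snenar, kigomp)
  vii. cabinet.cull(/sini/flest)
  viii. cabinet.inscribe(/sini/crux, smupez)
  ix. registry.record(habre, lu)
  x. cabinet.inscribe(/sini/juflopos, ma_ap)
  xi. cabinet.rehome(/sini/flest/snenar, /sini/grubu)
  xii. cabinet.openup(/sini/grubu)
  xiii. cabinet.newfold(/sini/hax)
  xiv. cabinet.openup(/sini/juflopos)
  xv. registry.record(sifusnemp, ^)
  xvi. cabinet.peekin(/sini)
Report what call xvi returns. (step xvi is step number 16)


Answer: [crux, flest/, grubu, hax/, juflopos]

Derivation:
Calling registry.lookup passing k=gipogi, and get stedruslal.
I use cabinet.inscribe passing p=/zahenu/cedrewus, c=kegrusi_imp, and observe created.
I try cabinet.rehome passing s=/zahenu/cedrewus, d=/zahenu/pru, and observe ok.
Using registry.lookup passing k=snab: smaflo.
I run cabinet.newfold passing p=/sini/flest, yielding ok.
I run cabinet.inscribe passing p=/sini/flest/snenar, c=kigomp, which returns created.
Then cabinet.cull passing p=/sini/flest, which returns ToolError: not empty.
I use cabinet.inscribe passing p=/sini/crux, c=smupez: created.
Now I run registry.record passing k=habre, v=lu, giving nil.
I call cabinet.inscribe passing p=/sini/juflopos, c=ma_ap, → created.
Invoking cabinet.rehome passing s=/sini/flest/snenar, d=/sini/grubu, giving ok.
Using cabinet.openup passing p=/sini/grubu: kigomp.
Using cabinet.newfold passing p=/sini/hax, and see ok.
I try cabinet.openup passing p=/sini/juflopos: ma_ap.
Now I run registry.record passing k=sifusnemp, v=^, giving nil.
Next I call cabinet.peekin passing p=/sini, → [crux, flest/, grubu, hax/, juflopos].


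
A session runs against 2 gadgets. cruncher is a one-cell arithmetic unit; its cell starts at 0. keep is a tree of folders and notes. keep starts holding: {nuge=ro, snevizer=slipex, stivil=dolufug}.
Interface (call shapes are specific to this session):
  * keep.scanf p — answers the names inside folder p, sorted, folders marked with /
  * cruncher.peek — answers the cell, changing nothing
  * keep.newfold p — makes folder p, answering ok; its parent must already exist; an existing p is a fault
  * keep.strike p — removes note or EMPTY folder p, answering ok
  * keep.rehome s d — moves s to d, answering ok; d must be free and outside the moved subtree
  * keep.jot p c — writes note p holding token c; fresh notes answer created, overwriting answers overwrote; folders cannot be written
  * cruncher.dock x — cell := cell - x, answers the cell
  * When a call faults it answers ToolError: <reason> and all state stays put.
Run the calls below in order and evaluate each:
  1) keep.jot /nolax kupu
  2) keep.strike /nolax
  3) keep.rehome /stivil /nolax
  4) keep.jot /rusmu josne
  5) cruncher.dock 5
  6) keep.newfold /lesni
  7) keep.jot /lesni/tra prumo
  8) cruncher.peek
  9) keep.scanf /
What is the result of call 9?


Answer: [lesni/, nolax, nuge, rusmu, snevizer]

Derivation:
~$ keep.jot p: /nolax c: kupu
:: created
~$ keep.strike p: /nolax
:: ok
~$ keep.rehome s: /stivil d: /nolax
:: ok
~$ keep.jot p: /rusmu c: josne
:: created
~$ cruncher.dock x: 5
:: -5
~$ keep.newfold p: /lesni
:: ok
~$ keep.jot p: /lesni/tra c: prumo
:: created
~$ cruncher.peek
:: -5
~$ keep.scanf p: /
:: [lesni/, nolax, nuge, rusmu, snevizer]


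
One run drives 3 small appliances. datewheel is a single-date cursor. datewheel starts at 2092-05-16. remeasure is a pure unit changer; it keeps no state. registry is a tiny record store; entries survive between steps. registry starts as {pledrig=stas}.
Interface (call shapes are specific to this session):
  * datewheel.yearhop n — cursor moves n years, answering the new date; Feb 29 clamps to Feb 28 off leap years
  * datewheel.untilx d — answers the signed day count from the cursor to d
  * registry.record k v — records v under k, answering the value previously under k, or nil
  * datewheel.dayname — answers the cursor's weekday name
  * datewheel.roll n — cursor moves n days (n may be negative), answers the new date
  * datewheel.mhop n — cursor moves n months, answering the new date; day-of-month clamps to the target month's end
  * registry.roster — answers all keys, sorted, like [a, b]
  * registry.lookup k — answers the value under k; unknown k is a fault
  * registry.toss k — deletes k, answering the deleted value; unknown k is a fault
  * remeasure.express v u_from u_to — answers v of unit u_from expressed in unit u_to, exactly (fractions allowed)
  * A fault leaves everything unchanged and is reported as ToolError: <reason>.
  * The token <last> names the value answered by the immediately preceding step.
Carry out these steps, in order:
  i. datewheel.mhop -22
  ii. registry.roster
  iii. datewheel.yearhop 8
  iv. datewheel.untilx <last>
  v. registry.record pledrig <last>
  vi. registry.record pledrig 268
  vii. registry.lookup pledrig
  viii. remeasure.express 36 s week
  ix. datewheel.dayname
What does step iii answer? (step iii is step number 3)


·→ datewheel.mhop(n=-22)
·← 2090-07-16
·→ registry.roster()
·← [pledrig]
·→ datewheel.yearhop(n=8)
·← 2098-07-16
·→ datewheel.untilx(d=<last>)
·← 0
·→ registry.record(k=pledrig, v=<last>)
·← stas
·→ registry.record(k=pledrig, v=268)
·← 0
·→ registry.lookup(k=pledrig)
·← 268
·→ remeasure.express(v=36, u_from=s, u_to=week)
·← 1/16800
·→ datewheel.dayname()
·← Wednesday

Answer: 2098-07-16


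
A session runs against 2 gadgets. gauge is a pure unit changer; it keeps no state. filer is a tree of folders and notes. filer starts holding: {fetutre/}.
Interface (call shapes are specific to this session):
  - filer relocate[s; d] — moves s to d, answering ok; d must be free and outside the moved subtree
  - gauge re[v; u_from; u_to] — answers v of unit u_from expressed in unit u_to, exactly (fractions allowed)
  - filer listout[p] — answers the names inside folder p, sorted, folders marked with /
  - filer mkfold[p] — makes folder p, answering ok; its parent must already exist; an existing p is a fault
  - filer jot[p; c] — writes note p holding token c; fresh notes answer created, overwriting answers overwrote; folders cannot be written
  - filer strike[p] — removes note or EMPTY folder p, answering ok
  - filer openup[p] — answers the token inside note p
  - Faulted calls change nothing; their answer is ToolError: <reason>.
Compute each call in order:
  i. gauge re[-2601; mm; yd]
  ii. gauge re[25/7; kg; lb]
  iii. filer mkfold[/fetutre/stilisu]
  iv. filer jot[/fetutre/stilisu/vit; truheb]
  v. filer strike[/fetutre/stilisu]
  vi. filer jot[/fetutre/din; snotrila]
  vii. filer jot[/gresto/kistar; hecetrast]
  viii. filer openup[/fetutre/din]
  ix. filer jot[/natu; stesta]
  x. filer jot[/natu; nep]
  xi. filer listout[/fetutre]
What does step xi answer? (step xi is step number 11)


Answer: [din, stilisu/]

Derivation:
Invoking gauge re(v='-2601', u_from='mm', u_to='yd'): -1445/508.
Next I call gauge re(v='25/7', u_from='kg', u_to='lb'), and get 2500000000/317514659.
Using filer mkfold(p='/fetutre/stilisu'), and observe ok.
I use filer jot(p='/fetutre/stilisu/vit', c='truheb'): created.
I try filer strike(p='/fetutre/stilisu'), yielding ToolError: not empty.
Now I run filer jot(p='/fetutre/din', c='snotrila'), — result: created.
I run filer jot(p='/gresto/kistar', c='hecetrast'), which returns ToolError: no parent.
I run filer openup(p='/fetutre/din'), and get snotrila.
I run filer jot(p='/natu', c='stesta'), yielding created.
I call filer jot(p='/natu', c='nep'), and get overwrote.
I invoke filer listout(p='/fetutre'), and see [din, stilisu/].


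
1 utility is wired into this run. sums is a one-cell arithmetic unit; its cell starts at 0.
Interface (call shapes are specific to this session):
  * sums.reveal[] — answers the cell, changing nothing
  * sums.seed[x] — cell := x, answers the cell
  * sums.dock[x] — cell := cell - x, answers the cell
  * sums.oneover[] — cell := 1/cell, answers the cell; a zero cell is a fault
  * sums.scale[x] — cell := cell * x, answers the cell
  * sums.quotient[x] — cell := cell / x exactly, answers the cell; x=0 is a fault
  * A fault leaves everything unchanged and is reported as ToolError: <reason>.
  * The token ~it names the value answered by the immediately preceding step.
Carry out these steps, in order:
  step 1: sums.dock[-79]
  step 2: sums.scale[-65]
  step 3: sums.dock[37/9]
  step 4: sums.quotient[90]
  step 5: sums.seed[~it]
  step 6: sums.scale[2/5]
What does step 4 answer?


Answer: -23126/405

Derivation:
$ sums.dock -79
  79
$ sums.scale -65
  -5135
$ sums.dock 37/9
  -46252/9
$ sums.quotient 90
  -23126/405
$ sums.seed ~it
  -23126/405
$ sums.scale 2/5
  -46252/2025
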